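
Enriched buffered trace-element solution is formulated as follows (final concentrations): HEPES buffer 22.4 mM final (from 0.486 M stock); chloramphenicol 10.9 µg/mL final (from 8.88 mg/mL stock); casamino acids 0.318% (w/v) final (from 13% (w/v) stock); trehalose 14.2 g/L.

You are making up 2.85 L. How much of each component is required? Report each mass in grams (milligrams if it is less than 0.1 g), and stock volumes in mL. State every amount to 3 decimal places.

Scale factor relative to 1 L: 2.85.
HEPES buffer: V = C2·V2/C1 = 22.4 mM × 2850 mL ÷ 486 mM = 131.358 mL
chloramphenicol: dilute stock: 10.9 µg/mL × 2850 mL ÷ 8880 µg/mL = 3.498 mL
casamino acids: V = C2·V2/C1 = 0.318% ÷ 13% × 2850 mL = 69.715 mL
trehalose: 14.2 g/L × 2.85 L = 40.470 g

HEPES buffer 131.358 mL; chloramphenicol 3.498 mL; casamino acids 69.715 mL; trehalose 40.470 g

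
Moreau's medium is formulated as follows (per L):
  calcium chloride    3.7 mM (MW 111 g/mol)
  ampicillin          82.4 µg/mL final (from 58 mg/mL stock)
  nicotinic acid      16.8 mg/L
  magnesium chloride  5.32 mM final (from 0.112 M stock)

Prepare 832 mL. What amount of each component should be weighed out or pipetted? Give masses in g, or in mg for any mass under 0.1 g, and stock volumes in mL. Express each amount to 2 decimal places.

calcium chloride 0.34 g; ampicillin 1.18 mL; nicotinic acid 13.98 mg; magnesium chloride 39.52 mL

Target volume = 832 mL = 0.832 L.
calcium chloride: 3.7 mmol/L × 111 g/mol × 0.832 L ÷ 1000 = 0.34 g
ampicillin: V = C2·V2/C1 = 82.4 µg/mL × 832 mL ÷ 58000 µg/mL = 1.18 mL
nicotinic acid: 16.8 mg/L × 0.832 L = 13.98 mg
magnesium chloride: dilute stock: 5.32 mM × 832 mL ÷ 112 mM = 39.52 mL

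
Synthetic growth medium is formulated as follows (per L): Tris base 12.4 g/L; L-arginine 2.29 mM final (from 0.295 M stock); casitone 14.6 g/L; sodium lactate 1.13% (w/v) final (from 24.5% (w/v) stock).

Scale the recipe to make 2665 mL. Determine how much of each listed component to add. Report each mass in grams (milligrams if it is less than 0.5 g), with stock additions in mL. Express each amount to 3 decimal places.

Target volume = 2665 mL = 2.665 L.
Tris base: 12.4 g/L × 2.665 L = 33.046 g
L-arginine: V = C2·V2/C1 = 2.29 mM × 2665 mL ÷ 295 mM = 20.688 mL
casitone: 14.6 g/L × 2.665 L = 38.909 g
sodium lactate: C1V1 = C2V2 → 1.13% ÷ 24.5% × 2665 mL = 122.916 mL

Tris base 33.046 g; L-arginine 20.688 mL; casitone 38.909 g; sodium lactate 122.916 mL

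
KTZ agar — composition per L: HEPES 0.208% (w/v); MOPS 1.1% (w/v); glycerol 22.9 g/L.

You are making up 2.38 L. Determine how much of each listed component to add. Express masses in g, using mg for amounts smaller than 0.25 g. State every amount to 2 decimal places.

HEPES 4.95 g; MOPS 26.18 g; glycerol 54.50 g

Scale factor relative to 1 L: 2.38.
HEPES: 0.208 g per 100 mL × 2380 mL ÷ 100 = 4.95 g
MOPS: 1.1 g per 100 mL × 2380 mL ÷ 100 = 26.18 g
glycerol: 22.9 g/L × 2.38 L = 54.50 g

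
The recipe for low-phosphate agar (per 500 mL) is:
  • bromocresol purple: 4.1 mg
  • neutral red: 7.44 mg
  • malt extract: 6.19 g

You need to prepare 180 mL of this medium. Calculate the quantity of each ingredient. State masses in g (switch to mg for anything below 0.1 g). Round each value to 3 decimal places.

bromocresol purple 1.476 mg; neutral red 2.678 mg; malt extract 2.228 g

Ratio of target to recipe volume: 180 / 500 = 0.36.
bromocresol purple: 4.1 mg × (180 mL / 500 mL) = 1.476 mg
neutral red: 7.44 mg × (180 mL / 500 mL) = 2.678 mg
malt extract: 6.19 g × (180 mL / 500 mL) = 2.228 g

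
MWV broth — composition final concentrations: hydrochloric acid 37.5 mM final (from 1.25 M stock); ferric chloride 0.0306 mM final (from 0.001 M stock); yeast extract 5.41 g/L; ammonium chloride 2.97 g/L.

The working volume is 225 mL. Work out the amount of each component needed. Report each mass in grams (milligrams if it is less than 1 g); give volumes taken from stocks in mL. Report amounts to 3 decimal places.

hydrochloric acid 6.750 mL; ferric chloride 6.885 mL; yeast extract 1.217 g; ammonium chloride 668.250 mg

Target volume = 225 mL = 0.225 L.
hydrochloric acid: C1V1 = C2V2 → 37.5 mM × 225 mL ÷ 1250 mM = 6.750 mL
ferric chloride: C1V1 = C2V2 → 0.0306 mM × 225 mL ÷ 1 mM = 6.885 mL
yeast extract: 5.41 g/L × 0.225 L = 1.217 g
ammonium chloride: 2.97 g/L × 0.225 L = 0.66825 g = 668.250 mg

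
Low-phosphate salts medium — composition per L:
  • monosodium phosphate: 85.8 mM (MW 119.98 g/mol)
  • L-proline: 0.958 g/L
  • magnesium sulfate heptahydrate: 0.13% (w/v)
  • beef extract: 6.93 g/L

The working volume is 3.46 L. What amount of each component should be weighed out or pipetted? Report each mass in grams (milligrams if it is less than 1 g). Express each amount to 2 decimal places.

monosodium phosphate 35.62 g; L-proline 3.31 g; magnesium sulfate heptahydrate 4.50 g; beef extract 23.98 g

Working volume: 3.46 L.
monosodium phosphate: 85.8 mmol/L × 119.98 g/mol × 3.46 L ÷ 1000 = 35.62 g
L-proline: 0.958 g/L × 3.46 L = 3.31 g
magnesium sulfate heptahydrate: 0.13 g per 100 mL × 3460 mL ÷ 100 = 4.50 g
beef extract: 6.93 g/L × 3.46 L = 23.98 g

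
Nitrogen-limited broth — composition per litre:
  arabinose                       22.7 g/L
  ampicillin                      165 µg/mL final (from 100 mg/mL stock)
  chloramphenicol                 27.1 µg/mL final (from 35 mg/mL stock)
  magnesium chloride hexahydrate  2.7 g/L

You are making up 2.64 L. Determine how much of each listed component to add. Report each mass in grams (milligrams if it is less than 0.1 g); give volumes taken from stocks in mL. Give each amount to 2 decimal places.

Working volume: 2.64 L.
arabinose: 22.7 g/L × 2.64 L = 59.93 g
ampicillin: C1V1 = C2V2 → 165 µg/mL × 2640 mL ÷ 100000 µg/mL = 4.36 mL
chloramphenicol: dilute stock: 27.1 µg/mL × 2640 mL ÷ 35000 µg/mL = 2.04 mL
magnesium chloride hexahydrate: 2.7 g/L × 2.64 L = 7.13 g

arabinose 59.93 g; ampicillin 4.36 mL; chloramphenicol 2.04 mL; magnesium chloride hexahydrate 7.13 g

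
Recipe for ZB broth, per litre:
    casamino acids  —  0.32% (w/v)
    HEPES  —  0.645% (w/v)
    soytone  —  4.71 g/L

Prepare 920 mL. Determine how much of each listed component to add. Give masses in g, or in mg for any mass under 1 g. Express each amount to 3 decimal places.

casamino acids 2.944 g; HEPES 5.934 g; soytone 4.333 g

Target volume = 920 mL = 0.92 L.
casamino acids: 0.32% w/v = 3.2 g/L → 3.2 × 0.92 L = 2.944 g
HEPES: 0.645 g per 100 mL × 920 mL ÷ 100 = 5.934 g
soytone: 4.71 g/L × 0.92 L = 4.333 g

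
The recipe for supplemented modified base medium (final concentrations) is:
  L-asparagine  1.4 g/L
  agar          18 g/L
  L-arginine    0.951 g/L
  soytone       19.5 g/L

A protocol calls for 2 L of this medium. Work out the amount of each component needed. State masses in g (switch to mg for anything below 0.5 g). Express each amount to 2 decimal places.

Scale factor relative to 1 L: 2.
L-asparagine: 1.4 g/L × 2 L = 2.80 g
agar: 18 g/L × 2 L = 36.00 g
L-arginine: 0.951 g/L × 2 L = 1.90 g
soytone: 19.5 g/L × 2 L = 39.00 g

L-asparagine 2.80 g; agar 36.00 g; L-arginine 1.90 g; soytone 39.00 g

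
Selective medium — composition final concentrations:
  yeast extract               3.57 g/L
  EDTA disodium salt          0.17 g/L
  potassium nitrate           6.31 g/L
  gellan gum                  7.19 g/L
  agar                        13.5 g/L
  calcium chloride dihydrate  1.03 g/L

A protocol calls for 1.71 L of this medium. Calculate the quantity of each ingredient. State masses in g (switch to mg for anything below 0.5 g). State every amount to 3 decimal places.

Scale factor relative to 1 L: 1.71.
yeast extract: 3.57 g/L × 1.71 L = 6.105 g
EDTA disodium salt: 0.17 g/L × 1.71 L = 0.2907 g = 290.700 mg
potassium nitrate: 6.31 g/L × 1.71 L = 10.790 g
gellan gum: 7.19 g/L × 1.71 L = 12.295 g
agar: 13.5 g/L × 1.71 L = 23.085 g
calcium chloride dihydrate: 1.03 g/L × 1.71 L = 1.761 g

yeast extract 6.105 g; EDTA disodium salt 290.700 mg; potassium nitrate 10.790 g; gellan gum 12.295 g; agar 23.085 g; calcium chloride dihydrate 1.761 g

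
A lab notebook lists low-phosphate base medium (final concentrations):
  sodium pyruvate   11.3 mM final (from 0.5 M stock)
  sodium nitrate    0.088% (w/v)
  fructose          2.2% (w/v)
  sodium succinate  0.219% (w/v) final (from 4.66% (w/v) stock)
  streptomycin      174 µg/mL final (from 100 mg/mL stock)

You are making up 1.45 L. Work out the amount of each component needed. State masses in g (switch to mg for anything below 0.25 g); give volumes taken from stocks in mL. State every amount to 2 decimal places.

Working volume: 1.45 L.
sodium pyruvate: dilute stock: 11.3 mM × 1450 mL ÷ 500 mM = 32.77 mL
sodium nitrate: 0.088 g per 100 mL × 1450 mL ÷ 100 = 1.28 g
fructose: 2.2 g per 100 mL × 1450 mL ÷ 100 = 31.90 g
sodium succinate: V = C2·V2/C1 = 0.219% ÷ 4.66% × 1450 mL = 68.14 mL
streptomycin: C1V1 = C2V2 → 174 µg/mL × 1450 mL ÷ 100000 µg/mL = 2.52 mL

sodium pyruvate 32.77 mL; sodium nitrate 1.28 g; fructose 31.90 g; sodium succinate 68.14 mL; streptomycin 2.52 mL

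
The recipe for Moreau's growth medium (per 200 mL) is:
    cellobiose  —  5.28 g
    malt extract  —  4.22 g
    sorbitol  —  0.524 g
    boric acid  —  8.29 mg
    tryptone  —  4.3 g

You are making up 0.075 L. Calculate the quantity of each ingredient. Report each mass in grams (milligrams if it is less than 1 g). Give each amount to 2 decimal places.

Scale factor = 75 mL / 200 mL = 0.375.
cellobiose: 5.28 g × (75 mL / 200 mL) = 1.98 g
malt extract: 4.22 g × (75 mL / 200 mL) = 1.58 g
sorbitol: 0.524 g × (75 mL / 200 mL) = 0.1965 g = 196.50 mg
boric acid: 8.29 mg × (75 mL / 200 mL) = 3.11 mg
tryptone: 4.3 g × (75 mL / 200 mL) = 1.61 g

cellobiose 1.98 g; malt extract 1.58 g; sorbitol 196.50 mg; boric acid 3.11 mg; tryptone 1.61 g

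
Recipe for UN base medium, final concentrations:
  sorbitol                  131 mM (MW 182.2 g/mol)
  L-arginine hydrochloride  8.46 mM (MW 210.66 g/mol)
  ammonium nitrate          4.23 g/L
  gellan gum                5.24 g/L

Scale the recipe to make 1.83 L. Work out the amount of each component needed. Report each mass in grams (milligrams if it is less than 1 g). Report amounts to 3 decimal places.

Working volume: 1.83 L.
sorbitol: 131 mmol/L × 182.2 g/mol × 1.83 L ÷ 1000 = 43.679 g
L-arginine hydrochloride: 8.46 mmol/L × 210.66 g/mol × 1.83 L ÷ 1000 = 3.261 g
ammonium nitrate: 4.23 g/L × 1.83 L = 7.741 g
gellan gum: 5.24 g/L × 1.83 L = 9.589 g

sorbitol 43.679 g; L-arginine hydrochloride 3.261 g; ammonium nitrate 7.741 g; gellan gum 9.589 g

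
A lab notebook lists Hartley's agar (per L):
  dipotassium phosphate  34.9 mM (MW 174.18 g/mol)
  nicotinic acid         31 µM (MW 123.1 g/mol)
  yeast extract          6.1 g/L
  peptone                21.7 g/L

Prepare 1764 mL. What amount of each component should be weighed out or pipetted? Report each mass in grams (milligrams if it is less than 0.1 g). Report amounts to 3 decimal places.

Target volume = 1764 mL = 1.764 L.
dipotassium phosphate: 34.9 mmol/L × 174.18 g/mol × 1.764 L ÷ 1000 = 10.723 g
nicotinic acid: 31 µmol/L × 123.1 g/mol × 1.764 L ÷ 1000 = 6.732 mg
yeast extract: 6.1 g/L × 1.764 L = 10.760 g
peptone: 21.7 g/L × 1.764 L = 38.279 g

dipotassium phosphate 10.723 g; nicotinic acid 6.732 mg; yeast extract 10.760 g; peptone 38.279 g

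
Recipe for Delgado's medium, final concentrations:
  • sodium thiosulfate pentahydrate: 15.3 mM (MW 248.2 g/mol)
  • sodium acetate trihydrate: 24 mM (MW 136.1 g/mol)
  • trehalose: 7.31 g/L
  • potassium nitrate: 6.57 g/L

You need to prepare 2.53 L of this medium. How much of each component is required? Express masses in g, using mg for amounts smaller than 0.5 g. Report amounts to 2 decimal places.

Scale factor relative to 1 L: 2.53.
sodium thiosulfate pentahydrate: 15.3 mmol/L × 248.2 g/mol × 2.53 L ÷ 1000 = 9.61 g
sodium acetate trihydrate: 24 mmol/L × 136.1 g/mol × 2.53 L ÷ 1000 = 8.26 g
trehalose: 7.31 g/L × 2.53 L = 18.49 g
potassium nitrate: 6.57 g/L × 2.53 L = 16.62 g

sodium thiosulfate pentahydrate 9.61 g; sodium acetate trihydrate 8.26 g; trehalose 18.49 g; potassium nitrate 16.62 g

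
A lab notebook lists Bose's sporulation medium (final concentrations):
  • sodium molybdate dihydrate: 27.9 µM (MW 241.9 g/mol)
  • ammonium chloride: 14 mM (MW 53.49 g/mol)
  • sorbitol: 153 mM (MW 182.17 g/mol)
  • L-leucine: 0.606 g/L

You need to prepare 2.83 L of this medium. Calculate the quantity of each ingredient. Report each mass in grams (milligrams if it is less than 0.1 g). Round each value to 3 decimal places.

Working volume: 2.83 L.
sodium molybdate dihydrate: 27.9 µmol/L × 241.9 g/mol × 2.83 L ÷ 1000 = 19.100 mg
ammonium chloride: 14 mmol/L × 53.49 g/mol × 2.83 L ÷ 1000 = 2.119 g
sorbitol: 153 mmol/L × 182.17 g/mol × 2.83 L ÷ 1000 = 78.878 g
L-leucine: 0.606 g/L × 2.83 L = 1.715 g

sodium molybdate dihydrate 19.100 mg; ammonium chloride 2.119 g; sorbitol 78.878 g; L-leucine 1.715 g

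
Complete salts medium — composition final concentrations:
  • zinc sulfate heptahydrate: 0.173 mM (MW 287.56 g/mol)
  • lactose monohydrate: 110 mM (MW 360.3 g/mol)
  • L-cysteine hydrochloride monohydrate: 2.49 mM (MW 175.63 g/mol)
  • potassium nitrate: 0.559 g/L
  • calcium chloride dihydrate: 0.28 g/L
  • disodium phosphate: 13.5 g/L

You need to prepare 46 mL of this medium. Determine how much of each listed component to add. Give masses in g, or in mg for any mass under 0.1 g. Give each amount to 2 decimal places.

zinc sulfate heptahydrate 2.29 mg; lactose monohydrate 1.82 g; L-cysteine hydrochloride monohydrate 20.12 mg; potassium nitrate 25.71 mg; calcium chloride dihydrate 12.88 mg; disodium phosphate 0.62 g

Working volume: 46 mL = 0.046 L.
zinc sulfate heptahydrate: 0.173 mmol/L × 287.56 mg/mmol × 0.046 L = 2.29 mg
lactose monohydrate: 110 mmol/L × 360.3 g/mol × 0.046 L ÷ 1000 = 1.82 g
L-cysteine hydrochloride monohydrate: 2.49 mmol/L × 175.63 mg/mmol × 0.046 L = 20.12 mg
potassium nitrate: 0.559 g/L × 0.046 L = 0.025714 g = 25.71 mg
calcium chloride dihydrate: 0.28 g/L × 0.046 L = 0.01288 g = 12.88 mg
disodium phosphate: 13.5 g/L × 0.046 L = 0.62 g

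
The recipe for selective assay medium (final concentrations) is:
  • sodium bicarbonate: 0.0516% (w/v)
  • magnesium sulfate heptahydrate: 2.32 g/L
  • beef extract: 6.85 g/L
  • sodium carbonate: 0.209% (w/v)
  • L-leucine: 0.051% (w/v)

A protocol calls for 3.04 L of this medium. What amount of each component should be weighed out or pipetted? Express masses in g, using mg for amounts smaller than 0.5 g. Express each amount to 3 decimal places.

sodium bicarbonate 1.569 g; magnesium sulfate heptahydrate 7.053 g; beef extract 20.824 g; sodium carbonate 6.354 g; L-leucine 1.550 g

Scale factor relative to 1 L: 3.04.
sodium bicarbonate: 0.0516% w/v = 0.516 g/L → 0.516 × 3.04 L = 1.569 g
magnesium sulfate heptahydrate: 2.32 g/L × 3.04 L = 7.053 g
beef extract: 6.85 g/L × 3.04 L = 20.824 g
sodium carbonate: 0.209% w/v = 2.09 g/L → 2.09 × 3.04 L = 6.354 g
L-leucine: 0.051 g per 100 mL × 3040 mL ÷ 100 = 1.550 g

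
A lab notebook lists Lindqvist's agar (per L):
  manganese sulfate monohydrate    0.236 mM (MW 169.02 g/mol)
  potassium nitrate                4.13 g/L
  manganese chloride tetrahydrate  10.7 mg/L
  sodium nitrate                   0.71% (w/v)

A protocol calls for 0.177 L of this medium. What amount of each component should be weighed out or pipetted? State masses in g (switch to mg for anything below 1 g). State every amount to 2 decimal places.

manganese sulfate monohydrate 7.06 mg; potassium nitrate 731.01 mg; manganese chloride tetrahydrate 1.89 mg; sodium nitrate 1.26 g

Working volume: 0.177 L.
manganese sulfate monohydrate: 0.236 mmol/L × 169.02 mg/mmol × 0.177 L = 7.06 mg
potassium nitrate: 4.13 g/L × 0.177 L = 0.73101 g = 731.01 mg
manganese chloride tetrahydrate: 10.7 mg/L × 0.177 L = 1.89 mg
sodium nitrate: 0.71% w/v = 7.1 g/L → 7.1 × 0.177 L = 1.26 g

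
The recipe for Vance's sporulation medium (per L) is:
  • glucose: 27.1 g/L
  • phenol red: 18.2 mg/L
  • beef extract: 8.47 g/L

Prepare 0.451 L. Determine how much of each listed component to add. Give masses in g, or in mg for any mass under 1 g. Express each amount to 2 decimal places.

glucose 12.22 g; phenol red 8.21 mg; beef extract 3.82 g

Scale factor relative to 1 L: 0.451.
glucose: 27.1 g/L × 0.451 L = 12.22 g
phenol red: 18.2 mg/L × 0.451 L = 8.21 mg
beef extract: 8.47 g/L × 0.451 L = 3.82 g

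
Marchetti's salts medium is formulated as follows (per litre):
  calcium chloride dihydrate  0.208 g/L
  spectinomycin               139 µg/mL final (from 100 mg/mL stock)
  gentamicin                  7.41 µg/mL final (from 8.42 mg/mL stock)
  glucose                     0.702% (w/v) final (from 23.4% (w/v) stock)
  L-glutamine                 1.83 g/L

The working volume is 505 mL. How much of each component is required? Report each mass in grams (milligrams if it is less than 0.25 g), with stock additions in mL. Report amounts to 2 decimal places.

Working volume: 505 mL = 0.505 L.
calcium chloride dihydrate: 0.208 g/L × 0.505 L = 0.10504 g = 105.04 mg
spectinomycin: dilute stock: 139 µg/mL × 505 mL ÷ 100000 µg/mL = 0.70 mL
gentamicin: C1V1 = C2V2 → 7.41 µg/mL × 505 mL ÷ 8420 µg/mL = 0.44 mL
glucose: dilute stock: 0.702% ÷ 23.4% × 505 mL = 15.15 mL
L-glutamine: 1.83 g/L × 0.505 L = 0.92 g

calcium chloride dihydrate 105.04 mg; spectinomycin 0.70 mL; gentamicin 0.44 mL; glucose 15.15 mL; L-glutamine 0.92 g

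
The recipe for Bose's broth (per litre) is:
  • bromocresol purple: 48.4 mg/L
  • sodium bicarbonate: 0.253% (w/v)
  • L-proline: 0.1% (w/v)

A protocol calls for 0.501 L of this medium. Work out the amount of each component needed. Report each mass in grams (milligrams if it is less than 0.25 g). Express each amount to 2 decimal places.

bromocresol purple 24.25 mg; sodium bicarbonate 1.27 g; L-proline 0.50 g

Scale factor relative to 1 L: 0.501.
bromocresol purple: 48.4 mg/L × 0.501 L = 24.25 mg
sodium bicarbonate: 0.253 g per 100 mL × 501 mL ÷ 100 = 1.27 g
L-proline: 0.1% w/v = 1 g/L → 1 × 0.501 L = 0.50 g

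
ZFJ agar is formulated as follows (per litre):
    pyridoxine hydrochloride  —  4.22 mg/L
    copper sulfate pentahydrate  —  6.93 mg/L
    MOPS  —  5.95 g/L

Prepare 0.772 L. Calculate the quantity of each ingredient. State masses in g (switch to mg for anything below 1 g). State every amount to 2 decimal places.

Working volume: 0.772 L.
pyridoxine hydrochloride: 4.22 mg/L × 0.772 L = 3.26 mg
copper sulfate pentahydrate: 6.93 mg/L × 0.772 L = 5.35 mg
MOPS: 5.95 g/L × 0.772 L = 4.59 g

pyridoxine hydrochloride 3.26 mg; copper sulfate pentahydrate 5.35 mg; MOPS 4.59 g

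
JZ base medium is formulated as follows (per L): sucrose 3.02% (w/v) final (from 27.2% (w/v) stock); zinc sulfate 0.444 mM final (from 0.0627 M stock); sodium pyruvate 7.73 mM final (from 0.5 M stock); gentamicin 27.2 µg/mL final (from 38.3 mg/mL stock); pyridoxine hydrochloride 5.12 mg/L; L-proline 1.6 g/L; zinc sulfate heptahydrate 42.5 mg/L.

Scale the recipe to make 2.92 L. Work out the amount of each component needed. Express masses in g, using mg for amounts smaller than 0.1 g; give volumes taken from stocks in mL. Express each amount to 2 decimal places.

sucrose 324.21 mL; zinc sulfate 20.68 mL; sodium pyruvate 45.14 mL; gentamicin 2.07 mL; pyridoxine hydrochloride 14.95 mg; L-proline 4.67 g; zinc sulfate heptahydrate 0.12 g

Working volume: 2.92 L.
sucrose: C1V1 = C2V2 → 3.02% ÷ 27.2% × 2920 mL = 324.21 mL
zinc sulfate: dilute stock: 0.444 mM × 2920 mL ÷ 62.7 mM = 20.68 mL
sodium pyruvate: C1V1 = C2V2 → 7.73 mM × 2920 mL ÷ 500 mM = 45.14 mL
gentamicin: V = C2·V2/C1 = 27.2 µg/mL × 2920 mL ÷ 38300 µg/mL = 2.07 mL
pyridoxine hydrochloride: 5.12 mg/L × 2.92 L = 14.95 mg
L-proline: 1.6 g/L × 2.92 L = 4.67 g
zinc sulfate heptahydrate: 42.5 mg/L × 2.92 L = 124.1 mg = 0.12 g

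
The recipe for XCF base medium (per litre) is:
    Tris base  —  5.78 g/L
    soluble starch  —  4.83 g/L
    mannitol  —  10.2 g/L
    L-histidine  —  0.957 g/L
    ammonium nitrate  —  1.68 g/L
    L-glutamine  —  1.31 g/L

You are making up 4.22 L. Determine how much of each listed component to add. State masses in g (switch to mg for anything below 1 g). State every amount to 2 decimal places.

Working volume: 4.22 L.
Tris base: 5.78 g/L × 4.22 L = 24.39 g
soluble starch: 4.83 g/L × 4.22 L = 20.38 g
mannitol: 10.2 g/L × 4.22 L = 43.04 g
L-histidine: 0.957 g/L × 4.22 L = 4.04 g
ammonium nitrate: 1.68 g/L × 4.22 L = 7.09 g
L-glutamine: 1.31 g/L × 4.22 L = 5.53 g

Tris base 24.39 g; soluble starch 20.38 g; mannitol 43.04 g; L-histidine 4.04 g; ammonium nitrate 7.09 g; L-glutamine 5.53 g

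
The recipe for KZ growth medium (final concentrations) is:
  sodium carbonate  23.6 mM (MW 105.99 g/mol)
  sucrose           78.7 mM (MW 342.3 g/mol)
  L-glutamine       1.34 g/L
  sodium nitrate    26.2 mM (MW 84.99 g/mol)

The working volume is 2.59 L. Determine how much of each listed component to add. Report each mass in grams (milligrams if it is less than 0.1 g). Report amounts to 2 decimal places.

sodium carbonate 6.48 g; sucrose 69.77 g; L-glutamine 3.47 g; sodium nitrate 5.77 g

Working volume: 2.59 L.
sodium carbonate: 23.6 mmol/L × 105.99 g/mol × 2.59 L ÷ 1000 = 6.48 g
sucrose: 78.7 mmol/L × 342.3 g/mol × 2.59 L ÷ 1000 = 69.77 g
L-glutamine: 1.34 g/L × 2.59 L = 3.47 g
sodium nitrate: 26.2 mmol/L × 84.99 g/mol × 2.59 L ÷ 1000 = 5.77 g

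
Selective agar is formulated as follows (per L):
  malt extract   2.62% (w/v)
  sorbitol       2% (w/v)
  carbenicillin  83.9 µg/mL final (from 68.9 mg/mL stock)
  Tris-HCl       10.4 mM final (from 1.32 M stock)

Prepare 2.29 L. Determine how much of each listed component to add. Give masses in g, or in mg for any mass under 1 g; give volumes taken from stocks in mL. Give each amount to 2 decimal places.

Scale factor relative to 1 L: 2.29.
malt extract: 2.62% w/v = 26.2 g/L → 26.2 × 2.29 L = 60.00 g
sorbitol: 2 g per 100 mL × 2290 mL ÷ 100 = 45.80 g
carbenicillin: C1V1 = C2V2 → 83.9 µg/mL × 2290 mL ÷ 68900 µg/mL = 2.79 mL
Tris-HCl: dilute stock: 10.4 mM × 2290 mL ÷ 1320 mM = 18.04 mL

malt extract 60.00 g; sorbitol 45.80 g; carbenicillin 2.79 mL; Tris-HCl 18.04 mL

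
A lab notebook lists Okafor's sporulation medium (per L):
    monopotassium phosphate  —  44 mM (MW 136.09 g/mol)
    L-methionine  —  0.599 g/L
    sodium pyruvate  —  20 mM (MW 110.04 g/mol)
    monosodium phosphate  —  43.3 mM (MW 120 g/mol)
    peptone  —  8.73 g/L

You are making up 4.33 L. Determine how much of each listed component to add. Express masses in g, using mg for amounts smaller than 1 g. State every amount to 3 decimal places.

Scale factor relative to 1 L: 4.33.
monopotassium phosphate: 44 mmol/L × 136.09 g/mol × 4.33 L ÷ 1000 = 25.928 g
L-methionine: 0.599 g/L × 4.33 L = 2.594 g
sodium pyruvate: 20 mmol/L × 110.04 g/mol × 4.33 L ÷ 1000 = 9.529 g
monosodium phosphate: 43.3 mmol/L × 120 g/mol × 4.33 L ÷ 1000 = 22.499 g
peptone: 8.73 g/L × 4.33 L = 37.801 g

monopotassium phosphate 25.928 g; L-methionine 2.594 g; sodium pyruvate 9.529 g; monosodium phosphate 22.499 g; peptone 37.801 g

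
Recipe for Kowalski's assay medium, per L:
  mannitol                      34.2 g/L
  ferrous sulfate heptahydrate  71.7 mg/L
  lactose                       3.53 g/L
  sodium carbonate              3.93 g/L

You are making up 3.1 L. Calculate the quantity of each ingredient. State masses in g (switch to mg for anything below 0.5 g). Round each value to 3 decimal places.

mannitol 106.020 g; ferrous sulfate heptahydrate 222.270 mg; lactose 10.943 g; sodium carbonate 12.183 g

Working volume: 3.1 L.
mannitol: 34.2 g/L × 3.1 L = 106.020 g
ferrous sulfate heptahydrate: 71.7 mg/L × 3.1 L = 222.270 mg
lactose: 3.53 g/L × 3.1 L = 10.943 g
sodium carbonate: 3.93 g/L × 3.1 L = 12.183 g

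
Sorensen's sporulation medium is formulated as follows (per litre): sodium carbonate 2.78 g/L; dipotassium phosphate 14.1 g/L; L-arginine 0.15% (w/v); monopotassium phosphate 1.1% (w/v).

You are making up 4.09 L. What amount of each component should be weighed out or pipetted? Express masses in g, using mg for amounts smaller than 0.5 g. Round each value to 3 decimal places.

sodium carbonate 11.370 g; dipotassium phosphate 57.669 g; L-arginine 6.135 g; monopotassium phosphate 44.990 g

Working volume: 4.09 L.
sodium carbonate: 2.78 g/L × 4.09 L = 11.370 g
dipotassium phosphate: 14.1 g/L × 4.09 L = 57.669 g
L-arginine: 0.15% w/v = 1.5 g/L → 1.5 × 4.09 L = 6.135 g
monopotassium phosphate: 1.1% w/v = 11 g/L → 11 × 4.09 L = 44.990 g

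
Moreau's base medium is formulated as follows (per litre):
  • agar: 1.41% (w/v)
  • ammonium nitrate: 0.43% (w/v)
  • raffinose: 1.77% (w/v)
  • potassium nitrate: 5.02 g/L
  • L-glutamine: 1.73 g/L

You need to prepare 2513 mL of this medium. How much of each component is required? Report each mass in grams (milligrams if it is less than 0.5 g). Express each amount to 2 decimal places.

Target volume = 2513 mL = 2.513 L.
agar: 1.41% w/v = 14.1 g/L → 14.1 × 2.513 L = 35.43 g
ammonium nitrate: 0.43 g per 100 mL × 2513 mL ÷ 100 = 10.81 g
raffinose: 1.77 g per 100 mL × 2513 mL ÷ 100 = 44.48 g
potassium nitrate: 5.02 g/L × 2.513 L = 12.62 g
L-glutamine: 1.73 g/L × 2.513 L = 4.35 g

agar 35.43 g; ammonium nitrate 10.81 g; raffinose 44.48 g; potassium nitrate 12.62 g; L-glutamine 4.35 g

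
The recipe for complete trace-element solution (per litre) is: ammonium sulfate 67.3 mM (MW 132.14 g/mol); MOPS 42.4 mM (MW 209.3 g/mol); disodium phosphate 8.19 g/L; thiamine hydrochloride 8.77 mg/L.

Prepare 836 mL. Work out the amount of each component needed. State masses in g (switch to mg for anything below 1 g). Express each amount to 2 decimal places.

Target volume = 836 mL = 0.836 L.
ammonium sulfate: 67.3 mmol/L × 132.14 g/mol × 0.836 L ÷ 1000 = 7.43 g
MOPS: 42.4 mmol/L × 209.3 g/mol × 0.836 L ÷ 1000 = 7.42 g
disodium phosphate: 8.19 g/L × 0.836 L = 6.85 g
thiamine hydrochloride: 8.77 mg/L × 0.836 L = 7.33 mg

ammonium sulfate 7.43 g; MOPS 7.42 g; disodium phosphate 6.85 g; thiamine hydrochloride 7.33 mg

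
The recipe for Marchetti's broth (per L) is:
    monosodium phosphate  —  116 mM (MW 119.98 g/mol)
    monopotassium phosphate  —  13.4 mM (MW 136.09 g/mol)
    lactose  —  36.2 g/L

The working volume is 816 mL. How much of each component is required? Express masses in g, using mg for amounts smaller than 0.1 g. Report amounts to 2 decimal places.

monosodium phosphate 11.36 g; monopotassium phosphate 1.49 g; lactose 29.54 g

Target volume = 816 mL = 0.816 L.
monosodium phosphate: 116 mmol/L × 119.98 g/mol × 0.816 L ÷ 1000 = 11.36 g
monopotassium phosphate: 13.4 mmol/L × 136.09 g/mol × 0.816 L ÷ 1000 = 1.49 g
lactose: 36.2 g/L × 0.816 L = 29.54 g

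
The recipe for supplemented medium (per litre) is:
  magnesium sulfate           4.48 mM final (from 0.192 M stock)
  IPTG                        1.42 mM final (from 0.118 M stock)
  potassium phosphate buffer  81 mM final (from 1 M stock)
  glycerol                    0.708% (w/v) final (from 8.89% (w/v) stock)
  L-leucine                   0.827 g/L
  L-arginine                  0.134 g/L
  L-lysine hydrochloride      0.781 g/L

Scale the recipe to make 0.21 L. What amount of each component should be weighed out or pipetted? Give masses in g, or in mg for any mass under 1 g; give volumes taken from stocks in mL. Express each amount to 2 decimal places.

magnesium sulfate 4.90 mL; IPTG 2.53 mL; potassium phosphate buffer 17.01 mL; glycerol 16.72 mL; L-leucine 173.67 mg; L-arginine 28.14 mg; L-lysine hydrochloride 164.01 mg

Working volume: 0.21 L.
magnesium sulfate: dilute stock: 4.48 mM × 210 mL ÷ 192 mM = 4.90 mL
IPTG: V = C2·V2/C1 = 1.42 mM × 210 mL ÷ 118 mM = 2.53 mL
potassium phosphate buffer: V = C2·V2/C1 = 81 mM × 210 mL ÷ 1000 mM = 17.01 mL
glycerol: C1V1 = C2V2 → 0.708% ÷ 8.89% × 210 mL = 16.72 mL
L-leucine: 0.827 g/L × 0.21 L = 0.17367 g = 173.67 mg
L-arginine: 0.134 g/L × 0.21 L = 0.02814 g = 28.14 mg
L-lysine hydrochloride: 0.781 g/L × 0.21 L = 0.16401 g = 164.01 mg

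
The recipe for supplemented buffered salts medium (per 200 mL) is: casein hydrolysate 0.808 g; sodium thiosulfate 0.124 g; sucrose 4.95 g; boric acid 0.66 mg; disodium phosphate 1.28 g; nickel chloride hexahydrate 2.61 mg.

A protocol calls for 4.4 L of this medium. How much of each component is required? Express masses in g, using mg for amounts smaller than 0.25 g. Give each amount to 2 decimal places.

Ratio of target to recipe volume: 4400 / 200 = 22.
casein hydrolysate: 0.808 g × (4400 mL / 200 mL) = 17.78 g
sodium thiosulfate: 0.124 g × (4400 mL / 200 mL) = 2.73 g
sucrose: 4.95 g × (4400 mL / 200 mL) = 108.90 g
boric acid: 0.66 mg × (4400 mL / 200 mL) = 14.52 mg
disodium phosphate: 1.28 g × (4400 mL / 200 mL) = 28.16 g
nickel chloride hexahydrate: 2.61 mg × (4400 mL / 200 mL) = 57.42 mg

casein hydrolysate 17.78 g; sodium thiosulfate 2.73 g; sucrose 108.90 g; boric acid 14.52 mg; disodium phosphate 28.16 g; nickel chloride hexahydrate 57.42 mg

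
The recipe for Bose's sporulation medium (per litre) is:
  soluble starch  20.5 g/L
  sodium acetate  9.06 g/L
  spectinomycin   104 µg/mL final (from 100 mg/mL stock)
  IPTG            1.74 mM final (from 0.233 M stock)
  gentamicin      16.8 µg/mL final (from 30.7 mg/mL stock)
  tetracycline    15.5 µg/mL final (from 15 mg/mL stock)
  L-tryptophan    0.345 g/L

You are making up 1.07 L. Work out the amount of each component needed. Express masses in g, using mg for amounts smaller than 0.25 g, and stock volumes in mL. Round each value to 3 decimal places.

Working volume: 1.07 L.
soluble starch: 20.5 g/L × 1.07 L = 21.935 g
sodium acetate: 9.06 g/L × 1.07 L = 9.694 g
spectinomycin: V = C2·V2/C1 = 104 µg/mL × 1070 mL ÷ 100000 µg/mL = 1.113 mL
IPTG: C1V1 = C2V2 → 1.74 mM × 1070 mL ÷ 233 mM = 7.991 mL
gentamicin: dilute stock: 16.8 µg/mL × 1070 mL ÷ 30700 µg/mL = 0.586 mL
tetracycline: dilute stock: 15.5 µg/mL × 1070 mL ÷ 15000 µg/mL = 1.106 mL
L-tryptophan: 0.345 g/L × 1.07 L = 0.369 g

soluble starch 21.935 g; sodium acetate 9.694 g; spectinomycin 1.113 mL; IPTG 7.991 mL; gentamicin 0.586 mL; tetracycline 1.106 mL; L-tryptophan 0.369 g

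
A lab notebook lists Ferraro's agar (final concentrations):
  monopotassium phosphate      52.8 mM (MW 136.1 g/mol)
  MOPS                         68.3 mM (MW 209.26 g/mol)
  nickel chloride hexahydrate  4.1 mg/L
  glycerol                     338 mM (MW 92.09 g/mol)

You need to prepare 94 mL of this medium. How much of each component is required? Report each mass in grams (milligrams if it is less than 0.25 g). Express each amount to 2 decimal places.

monopotassium phosphate 0.68 g; MOPS 1.34 g; nickel chloride hexahydrate 0.39 mg; glycerol 2.93 g

Working volume: 94 mL = 0.094 L.
monopotassium phosphate: 52.8 mmol/L × 136.1 g/mol × 0.094 L ÷ 1000 = 0.68 g
MOPS: 68.3 mmol/L × 209.26 g/mol × 0.094 L ÷ 1000 = 1.34 g
nickel chloride hexahydrate: 4.1 mg/L × 0.094 L = 0.39 mg
glycerol: 338 mmol/L × 92.09 g/mol × 0.094 L ÷ 1000 = 2.93 g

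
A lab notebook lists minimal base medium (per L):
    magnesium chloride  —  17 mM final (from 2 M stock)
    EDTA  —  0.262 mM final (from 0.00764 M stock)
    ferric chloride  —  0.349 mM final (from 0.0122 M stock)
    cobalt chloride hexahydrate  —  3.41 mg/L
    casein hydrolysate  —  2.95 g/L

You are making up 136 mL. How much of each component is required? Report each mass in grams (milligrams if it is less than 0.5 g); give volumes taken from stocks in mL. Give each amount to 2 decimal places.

magnesium chloride 1.16 mL; EDTA 4.66 mL; ferric chloride 3.89 mL; cobalt chloride hexahydrate 0.46 mg; casein hydrolysate 401.20 mg

Working volume: 136 mL = 0.136 L.
magnesium chloride: C1V1 = C2V2 → 17 mM × 136 mL ÷ 2000 mM = 1.16 mL
EDTA: C1V1 = C2V2 → 0.262 mM × 136 mL ÷ 7.64 mM = 4.66 mL
ferric chloride: dilute stock: 0.349 mM × 136 mL ÷ 12.2 mM = 3.89 mL
cobalt chloride hexahydrate: 3.41 mg/L × 0.136 L = 0.46 mg
casein hydrolysate: 2.95 g/L × 0.136 L = 0.4012 g = 401.20 mg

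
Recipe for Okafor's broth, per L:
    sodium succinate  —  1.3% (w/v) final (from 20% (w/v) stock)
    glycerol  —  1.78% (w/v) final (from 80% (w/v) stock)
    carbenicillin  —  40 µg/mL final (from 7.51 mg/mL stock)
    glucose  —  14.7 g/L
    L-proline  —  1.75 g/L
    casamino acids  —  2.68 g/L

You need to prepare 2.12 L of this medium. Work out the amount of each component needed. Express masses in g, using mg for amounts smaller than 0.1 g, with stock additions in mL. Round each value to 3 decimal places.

sodium succinate 137.800 mL; glycerol 47.170 mL; carbenicillin 11.292 mL; glucose 31.164 g; L-proline 3.710 g; casamino acids 5.682 g

Scale factor relative to 1 L: 2.12.
sodium succinate: C1V1 = C2V2 → 1.3% ÷ 20% × 2120 mL = 137.800 mL
glycerol: C1V1 = C2V2 → 1.78% ÷ 80% × 2120 mL = 47.170 mL
carbenicillin: V = C2·V2/C1 = 40 µg/mL × 2120 mL ÷ 7510 µg/mL = 11.292 mL
glucose: 14.7 g/L × 2.12 L = 31.164 g
L-proline: 1.75 g/L × 2.12 L = 3.710 g
casamino acids: 2.68 g/L × 2.12 L = 5.682 g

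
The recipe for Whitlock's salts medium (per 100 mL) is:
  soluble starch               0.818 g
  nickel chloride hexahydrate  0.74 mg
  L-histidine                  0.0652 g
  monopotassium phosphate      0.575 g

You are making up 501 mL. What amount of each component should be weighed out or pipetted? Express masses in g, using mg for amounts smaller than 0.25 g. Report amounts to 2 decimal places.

Ratio of target to recipe volume: 501 / 100 = 5.01.
soluble starch: 0.818 g × (501 mL / 100 mL) = 4.10 g
nickel chloride hexahydrate: 0.74 mg × (501 mL / 100 mL) = 3.71 mg
L-histidine: 0.0652 g × (501 mL / 100 mL) = 0.33 g
monopotassium phosphate: 0.575 g × (501 mL / 100 mL) = 2.88 g

soluble starch 4.10 g; nickel chloride hexahydrate 3.71 mg; L-histidine 0.33 g; monopotassium phosphate 2.88 g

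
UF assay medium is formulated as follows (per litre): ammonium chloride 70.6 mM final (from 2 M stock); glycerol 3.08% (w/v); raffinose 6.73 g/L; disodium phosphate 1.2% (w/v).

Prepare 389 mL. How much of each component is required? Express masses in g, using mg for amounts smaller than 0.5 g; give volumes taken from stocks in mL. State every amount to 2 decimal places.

ammonium chloride 13.73 mL; glycerol 11.98 g; raffinose 2.62 g; disodium phosphate 4.67 g

Working volume: 389 mL = 0.389 L.
ammonium chloride: C1V1 = C2V2 → 70.6 mM × 389 mL ÷ 2000 mM = 13.73 mL
glycerol: 3.08 g per 100 mL × 389 mL ÷ 100 = 11.98 g
raffinose: 6.73 g/L × 0.389 L = 2.62 g
disodium phosphate: 1.2% w/v = 12 g/L → 12 × 0.389 L = 4.67 g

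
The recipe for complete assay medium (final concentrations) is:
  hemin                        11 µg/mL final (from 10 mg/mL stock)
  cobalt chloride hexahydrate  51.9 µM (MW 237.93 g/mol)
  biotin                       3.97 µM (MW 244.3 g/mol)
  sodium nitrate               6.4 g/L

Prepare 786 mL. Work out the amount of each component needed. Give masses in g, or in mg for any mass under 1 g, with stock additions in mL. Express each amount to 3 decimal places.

Target volume = 786 mL = 0.786 L.
hemin: dilute stock: 11 µg/mL × 786 mL ÷ 10000 µg/mL = 0.865 mL
cobalt chloride hexahydrate: 51.9 µmol/L × 237.93 g/mol × 0.786 L ÷ 1000 = 9.706 mg
biotin: 3.97 µmol/L × 244.3 g/mol × 0.786 L ÷ 1000 = 0.762 mg
sodium nitrate: 6.4 g/L × 0.786 L = 5.030 g

hemin 0.865 mL; cobalt chloride hexahydrate 9.706 mg; biotin 0.762 mg; sodium nitrate 5.030 g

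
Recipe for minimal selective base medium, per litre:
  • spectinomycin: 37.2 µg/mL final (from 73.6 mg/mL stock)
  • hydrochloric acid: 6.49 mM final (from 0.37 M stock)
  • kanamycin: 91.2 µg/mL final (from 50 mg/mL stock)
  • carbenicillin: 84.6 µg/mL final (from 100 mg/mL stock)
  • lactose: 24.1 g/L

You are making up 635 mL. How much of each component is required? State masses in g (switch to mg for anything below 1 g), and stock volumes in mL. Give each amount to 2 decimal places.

spectinomycin 0.32 mL; hydrochloric acid 11.14 mL; kanamycin 1.16 mL; carbenicillin 0.54 mL; lactose 15.30 g

Working volume: 635 mL = 0.635 L.
spectinomycin: V = C2·V2/C1 = 37.2 µg/mL × 635 mL ÷ 73600 µg/mL = 0.32 mL
hydrochloric acid: dilute stock: 6.49 mM × 635 mL ÷ 370 mM = 11.14 mL
kanamycin: dilute stock: 91.2 µg/mL × 635 mL ÷ 50000 µg/mL = 1.16 mL
carbenicillin: C1V1 = C2V2 → 84.6 µg/mL × 635 mL ÷ 100000 µg/mL = 0.54 mL
lactose: 24.1 g/L × 0.635 L = 15.30 g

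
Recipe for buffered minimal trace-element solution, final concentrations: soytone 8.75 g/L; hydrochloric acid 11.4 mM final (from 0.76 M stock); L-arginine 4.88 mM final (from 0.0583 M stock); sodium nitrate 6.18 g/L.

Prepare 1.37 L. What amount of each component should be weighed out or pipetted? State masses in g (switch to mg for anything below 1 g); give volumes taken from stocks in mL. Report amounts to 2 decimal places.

Scale factor relative to 1 L: 1.37.
soytone: 8.75 g/L × 1.37 L = 11.99 g
hydrochloric acid: dilute stock: 11.4 mM × 1370 mL ÷ 760 mM = 20.55 mL
L-arginine: V = C2·V2/C1 = 4.88 mM × 1370 mL ÷ 58.3 mM = 114.68 mL
sodium nitrate: 6.18 g/L × 1.37 L = 8.47 g

soytone 11.99 g; hydrochloric acid 20.55 mL; L-arginine 114.68 mL; sodium nitrate 8.47 g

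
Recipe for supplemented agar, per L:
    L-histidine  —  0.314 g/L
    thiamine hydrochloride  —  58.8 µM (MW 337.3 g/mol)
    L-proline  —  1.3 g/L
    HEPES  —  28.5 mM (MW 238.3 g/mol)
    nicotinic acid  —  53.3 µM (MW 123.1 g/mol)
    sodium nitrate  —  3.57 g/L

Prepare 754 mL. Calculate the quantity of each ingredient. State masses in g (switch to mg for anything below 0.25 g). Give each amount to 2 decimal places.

L-histidine 236.76 mg; thiamine hydrochloride 14.95 mg; L-proline 0.98 g; HEPES 5.12 g; nicotinic acid 4.95 mg; sodium nitrate 2.69 g

Working volume: 754 mL = 0.754 L.
L-histidine: 0.314 g/L × 0.754 L = 0.236756 g = 236.76 mg
thiamine hydrochloride: 58.8 µmol/L × 337.3 g/mol × 0.754 L ÷ 1000 = 14.95 mg
L-proline: 1.3 g/L × 0.754 L = 0.98 g
HEPES: 28.5 mmol/L × 238.3 g/mol × 0.754 L ÷ 1000 = 5.12 g
nicotinic acid: 53.3 µmol/L × 123.1 g/mol × 0.754 L ÷ 1000 = 4.95 mg
sodium nitrate: 3.57 g/L × 0.754 L = 2.69 g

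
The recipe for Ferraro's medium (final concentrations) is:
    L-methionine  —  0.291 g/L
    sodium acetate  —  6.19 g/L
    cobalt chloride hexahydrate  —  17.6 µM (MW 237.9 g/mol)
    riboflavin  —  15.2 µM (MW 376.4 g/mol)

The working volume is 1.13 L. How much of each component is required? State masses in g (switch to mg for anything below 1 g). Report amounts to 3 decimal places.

Scale factor relative to 1 L: 1.13.
L-methionine: 0.291 g/L × 1.13 L = 0.32883 g = 328.830 mg
sodium acetate: 6.19 g/L × 1.13 L = 6.995 g
cobalt chloride hexahydrate: 17.6 µmol/L × 237.9 g/mol × 1.13 L ÷ 1000 = 4.731 mg
riboflavin: 15.2 µmol/L × 376.4 g/mol × 1.13 L ÷ 1000 = 6.465 mg

L-methionine 328.830 mg; sodium acetate 6.995 g; cobalt chloride hexahydrate 4.731 mg; riboflavin 6.465 mg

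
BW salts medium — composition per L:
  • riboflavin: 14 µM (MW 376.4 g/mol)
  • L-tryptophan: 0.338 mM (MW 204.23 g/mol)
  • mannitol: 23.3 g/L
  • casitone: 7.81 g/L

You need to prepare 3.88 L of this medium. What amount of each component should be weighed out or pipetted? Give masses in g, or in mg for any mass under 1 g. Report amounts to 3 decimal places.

Scale factor relative to 1 L: 3.88.
riboflavin: 14 µmol/L × 376.4 g/mol × 3.88 L ÷ 1000 = 20.446 mg
L-tryptophan: 0.338 mmol/L × 204.23 mg/mmol × 3.88 L = 267.835 mg
mannitol: 23.3 g/L × 3.88 L = 90.404 g
casitone: 7.81 g/L × 3.88 L = 30.303 g

riboflavin 20.446 mg; L-tryptophan 267.835 mg; mannitol 90.404 g; casitone 30.303 g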